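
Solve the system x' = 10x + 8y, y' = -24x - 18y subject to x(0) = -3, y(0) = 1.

x(t) = -10e^(-2t) + 7e^(-6t), y(t) = 15e^(-2t) - 14e^(-6t)

Coefficient matrix A = [[10, 8], [-24, -18]].
Characteristic polynomial det(A - λI) = λ^2 + 8λ + 12 = 0.
Eigenvalues λ = -6, -2.
For λ=-6: (A-λI) row 1 is [16, 8], so an eigenvector is (-1, 2).
For λ=-2: (A-λI) row 1 is [12, 8], so an eigenvector is (2, -3).
General solution: C_1e^(-6t)(-1,2) + C_2e^(-2t)(2,-3).
Applying x(0)=-3, y(0)=1 gives C_1=-7, C_2=-5.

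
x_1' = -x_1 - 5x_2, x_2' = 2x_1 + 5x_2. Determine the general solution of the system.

x_1(t) = -2C_1e^(2t)sin(t) - C_1e^(2t)cos(t) - C_2e^(2t)sin(t) + 2C_2e^(2t)cos(t), x_2(t) = C_1e^(2t)sin(t) + C_1e^(2t)cos(t) + C_2e^(2t)sin(t) - C_2e^(2t)cos(t)

Coefficient matrix A = [[-1, -5], [2, 5]].
Characteristic polynomial det(A - λI) = λ^2 - 4λ + 5 = 0.
Eigenvalues λ = 2 ± i (complex conjugate pair).
For λ=2+i: an eigenvector is (-1,1) - i(-2,1) = (-1 + 2i, 1 - i).
A real fundamental pair from Re and Im of e^((2+i)t)v: X_1 = e^(2t)(cos(t)·(-1,1) + sin(t)·(-2,1)), X_2 = e^(2t)(sin(t)·(-1,1) - cos(t)·(-2,1)).
General solution: C_1X_1 + C_2X_2.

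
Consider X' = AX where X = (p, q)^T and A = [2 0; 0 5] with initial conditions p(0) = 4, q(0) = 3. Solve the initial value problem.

Coefficient matrix A = [[2, 0], [0, 5]].
Characteristic polynomial det(A - λI) = λ^2 - 7λ + 10 = 0.
Eigenvalues λ = 5, 2.
For λ=5: (A-λI) row 1 is [-3, 0], so an eigenvector is (0, 1).
For λ=2: (A-λI) row 2 is [0, 3], so an eigenvector is (-1, 0).
General solution: C_1e^(5t)(0,1) + C_2e^(2t)(-1,0).
Applying p(0)=4, q(0)=3 gives C_1=3, C_2=-4.

p(t) = 4e^(2t), q(t) = 3e^(5t)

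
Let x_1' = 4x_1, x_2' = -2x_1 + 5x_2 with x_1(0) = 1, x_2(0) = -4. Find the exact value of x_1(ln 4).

A = [[4,0],[-2,5]]; eigenvalues λ = 4, 5.
Eigenvectors: (1,2) for λ=4, (0,1) for λ=5.
From the initial condition, c_1 = 1, c_2 = -6.
x_1(ln 4) = (1)(4^4)(1) + (-6)(4^5)(0) = 256.

256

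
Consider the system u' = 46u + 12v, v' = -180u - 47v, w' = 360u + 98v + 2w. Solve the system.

u(t) = K_1e^(-2t) + 4K_2e^(t), v(t) = -4K_1e^(-2t) - 15K_2e^(t), w(t) = 8K_1e^(-2t) + 30K_2e^(t) + K_3e^(2t)

Coefficient matrix A = [[46, 12, 0], [-180, -47, 0], [360, 98, 2]].
det(A - λI) = 0 gives eigenvalues λ = -2, 1, 2.
For λ=-2: eigenvector (1,-4,8).
For λ=1: eigenvector (4,-15,30).
For λ=2: eigenvector (0,0,1).
General solution: K_1e^(-2t)(1,-4,8) + K_2e^(t)(4,-15,30) + K_3e^(2t)(0,0,1).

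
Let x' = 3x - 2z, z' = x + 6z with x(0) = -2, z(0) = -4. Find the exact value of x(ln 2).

A = [[3,-2],[1,6]]; eigenvalues λ = 4, 5.
Eigenvectors: (-2,1) for λ=4, (-1,1) for λ=5.
From the initial condition, c_1 = 6, c_2 = -10.
x(ln 2) = (6)(2^4)(-2) + (-10)(2^5)(-1) = 128.

128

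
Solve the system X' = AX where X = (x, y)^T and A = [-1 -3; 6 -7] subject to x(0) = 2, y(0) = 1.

x(t) = e^(-4t)sin(3t) + 2e^(-4t)cos(3t), y(t) = 3e^(-4t)sin(3t) + e^(-4t)cos(3t)

Coefficient matrix A = [[-1, -3], [6, -7]].
Characteristic polynomial det(A - λI) = λ^2 + 8λ + 25 = 0.
Eigenvalues λ = -4 ± 3i (complex conjugate pair).
For λ=-4+3i: an eigenvector is (0,-1) - i(1,1) = (0 - i, -1 - i).
A real fundamental pair from Re and Im of e^((-4+3i)t)v: X_1 = e^(-4t)(cos(3t)·(0,-1) + sin(3t)·(1,1)), X_2 = e^(-4t)(sin(3t)·(0,-1) - cos(3t)·(1,1)).
General solution: c_1X_1 + c_2X_2.
Applying x(0)=2, y(0)=1 gives c_1=1, c_2=-2.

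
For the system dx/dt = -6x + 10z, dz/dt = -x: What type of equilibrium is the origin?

stable spiral

A = [[-6,10],[-1,0]]; det(A-λI) = λ^2 + 6λ + 10.
λ = -3 ± i: negative real part.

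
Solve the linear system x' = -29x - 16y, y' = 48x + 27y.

Coefficient matrix A = [[-29, -16], [48, 27]].
Characteristic polynomial det(A - λI) = λ^2 + 2λ - 15 = 0.
Eigenvalues λ = -5, 3.
For λ=-5: (A-λI) row 1 is [-24, -16], so an eigenvector is (-2, 3).
For λ=3: (A-λI) row 1 is [-32, -16], so an eigenvector is (1, -2).
General solution: c_1e^(-5t)(-2,3) + c_2e^(3t)(1,-2).

x(t) = -2c_1e^(-5t) + c_2e^(3t), y(t) = 3c_1e^(-5t) - 2c_2e^(3t)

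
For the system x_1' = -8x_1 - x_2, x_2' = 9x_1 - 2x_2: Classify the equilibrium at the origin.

A = [[-8,-1],[9,-2]]; det(A-λI) = λ^2 + 10λ + 25.
repeated λ = -5 with a single eigenvector.

stable improper node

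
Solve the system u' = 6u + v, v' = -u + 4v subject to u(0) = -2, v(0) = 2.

Coefficient matrix A = [[6, 1], [-1, 4]].
Characteristic polynomial det(A - λI) = λ^2 - 10λ + 25 = 0.
Single eigenvalue λ = 5 with algebraic multiplicity 2.
Eigenvector v = (1,-1); generalized eigenvector w with (A-λI)w=v is (1,0).
General solution: e^(5t)[K_1·v + K_2·(t·v + w)].
Applying u(0)=-2, v(0)=2 gives K_1=-2, K_2=0.

u(t) = -2e^(5t), v(t) = 2e^(5t)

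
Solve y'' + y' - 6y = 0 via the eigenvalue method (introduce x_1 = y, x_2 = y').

y(t) = C_1e^(2t) + C_2e^(-3t)

Let x_1 = y, x_2 = y'. Then x_1' = x_2 and x_2' = 6x_1 - x_2.
A = [[0,1],[6,-1]]; det(A-λI) = λ^2 + λ - 6.
Eigenvalues λ = 2, -3 with eigenvectors (1,2), (1,-3).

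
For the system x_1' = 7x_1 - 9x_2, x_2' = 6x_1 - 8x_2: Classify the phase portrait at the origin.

A = [[7,-9],[6,-8]]; det(A-λI) = λ^2 + λ - 2.
λ = -2, 1: opposite signs.

saddle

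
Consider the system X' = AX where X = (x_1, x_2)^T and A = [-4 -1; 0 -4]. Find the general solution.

x_1(t) = K_1e^(-4t) + K_2te^(-4t) + 2K_2e^(-4t), x_2(t) = -K_2e^(-4t)

Coefficient matrix A = [[-4, -1], [0, -4]].
Characteristic polynomial det(A - λI) = λ^2 + 8λ + 16 = 0.
Single eigenvalue λ = -4 with algebraic multiplicity 2.
Eigenvector v = (1,0); generalized eigenvector w with (A-λI)w=v is (2,-1).
General solution: e^(-4t)[K_1·v + K_2·(t·v + w)].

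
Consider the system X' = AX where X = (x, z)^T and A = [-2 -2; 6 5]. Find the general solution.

Coefficient matrix A = [[-2, -2], [6, 5]].
Characteristic polynomial det(A - λI) = λ^2 - 3λ + 2 = 0.
Eigenvalues λ = 1, 2.
For λ=1: (A-λI) row 1 is [-3, -2], so an eigenvector is (2, -3).
For λ=2: (A-λI) row 1 is [-4, -2], so an eigenvector is (-1, 2).
General solution: C_1e^(t)(2,-3) + C_2e^(2t)(-1,2).

x(t) = 2C_1e^(t) - C_2e^(2t), z(t) = -3C_1e^(t) + 2C_2e^(2t)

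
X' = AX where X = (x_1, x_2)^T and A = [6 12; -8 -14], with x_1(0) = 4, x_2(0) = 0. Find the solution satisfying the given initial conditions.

Coefficient matrix A = [[6, 12], [-8, -14]].
Characteristic polynomial det(A - λI) = λ^2 + 8λ + 12 = 0.
Eigenvalues λ = -6, -2.
For λ=-6: (A-λI) row 1 is [12, 12], so an eigenvector is (-1, 1).
For λ=-2: (A-λI) row 1 is [8, 12], so an eigenvector is (3, -2).
General solution: C_1e^(-6t)(-1,1) + C_2e^(-2t)(3,-2).
Applying x_1(0)=4, x_2(0)=0 gives C_1=8, C_2=4.

x_1(t) = 12e^(-2t) - 8e^(-6t), x_2(t) = -8e^(-2t) + 8e^(-6t)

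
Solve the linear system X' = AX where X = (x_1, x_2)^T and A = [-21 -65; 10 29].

x_1(t) = 3c_1e^(4t)sin(5t) + 2c_1e^(4t)cos(5t) + 2c_2e^(4t)sin(5t) - 3c_2e^(4t)cos(5t), x_2(t) = -c_1e^(4t)sin(5t) - c_1e^(4t)cos(5t) - c_2e^(4t)sin(5t) + c_2e^(4t)cos(5t)

Coefficient matrix A = [[-21, -65], [10, 29]].
Characteristic polynomial det(A - λI) = λ^2 - 8λ + 41 = 0.
Eigenvalues λ = 4 ± 5i (complex conjugate pair).
For λ=4+5i: an eigenvector is (2,-1) - i(3,-1) = (2 - 3i, -1 + i).
A real fundamental pair from Re and Im of e^((4+5i)t)v: X_1 = e^(4t)(cos(5t)·(2,-1) + sin(5t)·(3,-1)), X_2 = e^(4t)(sin(5t)·(2,-1) - cos(5t)·(3,-1)).
General solution: c_1X_1 + c_2X_2.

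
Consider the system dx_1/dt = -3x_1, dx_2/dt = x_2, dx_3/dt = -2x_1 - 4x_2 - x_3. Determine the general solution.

x_1(t) = c_3e^(-3t), x_2(t) = c_2e^(t), x_3(t) = c_1e^(-t) - 2c_2e^(t) + c_3e^(-3t)

Coefficient matrix A = [[-3, 0, 0], [0, 1, 0], [-2, -4, -1]].
det(A - λI) = 0 gives eigenvalues λ = -1, 1, -3.
For λ=-1: eigenvector (0,0,1).
For λ=1: eigenvector (0,1,-2).
For λ=-3: eigenvector (1,0,1).
General solution: c_1e^(-t)(0,0,1) + c_2e^(t)(0,1,-2) + c_3e^(-3t)(1,0,1).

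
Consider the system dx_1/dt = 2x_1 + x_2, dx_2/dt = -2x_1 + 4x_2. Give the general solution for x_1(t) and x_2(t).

x_1(t) = -c_1e^(3t)cos(t) - c_2e^(3t)sin(t), x_2(t) = c_1e^(3t)sin(t) - c_1e^(3t)cos(t) - c_2e^(3t)sin(t) - c_2e^(3t)cos(t)

Coefficient matrix A = [[2, 1], [-2, 4]].
Characteristic polynomial det(A - λI) = λ^2 - 6λ + 10 = 0.
Eigenvalues λ = 3 ± i (complex conjugate pair).
For λ=3+i: an eigenvector is (-1,-1) - i(0,1) = (-1, -1 - i).
A real fundamental pair from Re and Im of e^((3+i)t)v: X_1 = e^(3t)(cos(t)·(-1,-1) + sin(t)·(0,1)), X_2 = e^(3t)(sin(t)·(-1,-1) - cos(t)·(0,1)).
General solution: c_1X_1 + c_2X_2.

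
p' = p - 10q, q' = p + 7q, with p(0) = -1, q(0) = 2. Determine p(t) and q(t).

Coefficient matrix A = [[1, -10], [1, 7]].
Characteristic polynomial det(A - λI) = λ^2 - 8λ + 17 = 0.
Eigenvalues λ = 4 ± i (complex conjugate pair).
For λ=4+i: an eigenvector is (1,0) - i(-3,1) = (1 + 3i, 0 - i).
A real fundamental pair from Re and Im of e^((4+i)t)v: X_1 = e^(4t)(cos(t)·(1,0) + sin(t)·(-3,1)), X_2 = e^(4t)(sin(t)·(1,0) - cos(t)·(-3,1)).
General solution: C_1X_1 + C_2X_2.
Applying p(0)=-1, q(0)=2 gives C_1=5, C_2=-2.

p(t) = -17e^(4t)sin(t) - e^(4t)cos(t), q(t) = 5e^(4t)sin(t) + 2e^(4t)cos(t)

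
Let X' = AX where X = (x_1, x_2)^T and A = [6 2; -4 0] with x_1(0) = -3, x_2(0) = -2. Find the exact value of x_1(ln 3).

-603

A = [[6,2],[-4,0]]; eigenvalues λ = 2, 4.
Eigenvectors: (-1,2) for λ=2, (1,-1) for λ=4.
From the initial condition, c_1 = -5, c_2 = -8.
x_1(ln 3) = (-5)(3^2)(-1) + (-8)(3^4)(1) = -603.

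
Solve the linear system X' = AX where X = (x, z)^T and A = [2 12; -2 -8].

Coefficient matrix A = [[2, 12], [-2, -8]].
Characteristic polynomial det(A - λI) = λ^2 + 6λ + 8 = 0.
Eigenvalues λ = -4, -2.
For λ=-4: (A-λI) row 1 is [6, 12], so an eigenvector is (2, -1).
For λ=-2: (A-λI) row 1 is [4, 12], so an eigenvector is (-3, 1).
General solution: K_1e^(-4t)(2,-1) + K_2e^(-2t)(-3,1).

x(t) = 2K_1e^(-4t) - 3K_2e^(-2t), z(t) = -K_1e^(-4t) + K_2e^(-2t)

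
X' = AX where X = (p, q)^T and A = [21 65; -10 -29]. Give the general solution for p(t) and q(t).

p(t) = 2C_1e^(-4t)sin(5t) + 3C_1e^(-4t)cos(5t) + 3C_2e^(-4t)sin(5t) - 2C_2e^(-4t)cos(5t), q(t) = -C_1e^(-4t)sin(5t) - C_1e^(-4t)cos(5t) - C_2e^(-4t)sin(5t) + C_2e^(-4t)cos(5t)

Coefficient matrix A = [[21, 65], [-10, -29]].
Characteristic polynomial det(A - λI) = λ^2 + 8λ + 41 = 0.
Eigenvalues λ = -4 ± 5i (complex conjugate pair).
For λ=-4+5i: an eigenvector is (3,-1) - i(2,-1) = (3 - 2i, -1 + i).
A real fundamental pair from Re and Im of e^((-4+5i)t)v: X_1 = e^(-4t)(cos(5t)·(3,-1) + sin(5t)·(2,-1)), X_2 = e^(-4t)(sin(5t)·(3,-1) - cos(5t)·(2,-1)).
General solution: C_1X_1 + C_2X_2.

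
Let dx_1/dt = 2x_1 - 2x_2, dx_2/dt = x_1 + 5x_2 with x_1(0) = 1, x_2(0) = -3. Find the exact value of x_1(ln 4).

A = [[2,-2],[1,5]]; eigenvalues λ = 4, 3.
Eigenvectors: (-1,1) for λ=4, (2,-1) for λ=3.
From the initial condition, c_1 = -5, c_2 = -2.
x_1(ln 4) = (-5)(4^4)(-1) + (-2)(4^3)(2) = 1024.

1024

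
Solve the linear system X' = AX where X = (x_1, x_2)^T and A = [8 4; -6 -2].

x_1(t) = 2c_1e^(2t) + c_2e^(4t), x_2(t) = -3c_1e^(2t) - c_2e^(4t)

Coefficient matrix A = [[8, 4], [-6, -2]].
Characteristic polynomial det(A - λI) = λ^2 - 6λ + 8 = 0.
Eigenvalues λ = 2, 4.
For λ=2: (A-λI) row 1 is [6, 4], so an eigenvector is (2, -3).
For λ=4: (A-λI) row 1 is [4, 4], so an eigenvector is (1, -1).
General solution: c_1e^(2t)(2,-3) + c_2e^(4t)(1,-1).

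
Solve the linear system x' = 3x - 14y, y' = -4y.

Coefficient matrix A = [[3, -14], [0, -4]].
Characteristic polynomial det(A - λI) = λ^2 + λ - 12 = 0.
Eigenvalues λ = 3, -4.
For λ=3: (A-λI) row 1 is [0, -14], so an eigenvector is (1, 0).
For λ=-4: (A-λI) row 1 is [7, -14], so an eigenvector is (-2, -1).
General solution: K_1e^(3t)(1,0) + K_2e^(-4t)(-2,-1).

x(t) = K_1e^(3t) - 2K_2e^(-4t), y(t) = -K_2e^(-4t)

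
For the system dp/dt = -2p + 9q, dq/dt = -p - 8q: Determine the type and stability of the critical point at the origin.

A = [[-2,9],[-1,-8]]; det(A-λI) = λ^2 + 10λ + 25.
repeated λ = -5 with a single eigenvector.

stable improper node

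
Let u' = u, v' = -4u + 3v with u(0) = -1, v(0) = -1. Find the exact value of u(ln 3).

A = [[1,0],[-4,3]]; eigenvalues λ = 3, 1.
Eigenvectors: (0,1) for λ=3, (-1,-2) for λ=1.
From the initial condition, c_1 = 1, c_2 = 1.
u(ln 3) = (1)(3^3)(0) + (1)(3^1)(-1) = -3.

-3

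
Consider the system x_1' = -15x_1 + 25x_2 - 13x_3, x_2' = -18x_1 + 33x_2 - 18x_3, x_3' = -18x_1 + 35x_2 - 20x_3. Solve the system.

x_1(t) = K_1e^(-3t) - 2K_2e^(3t) - K_3e^(-2t), x_2(t) = K_1e^(-3t) - 3K_2e^(3t), x_3(t) = K_1e^(-3t) - 3K_2e^(3t) + K_3e^(-2t)

Coefficient matrix A = [[-15, 25, -13], [-18, 33, -18], [-18, 35, -20]].
det(A - λI) = 0 gives eigenvalues λ = -3, 3, -2.
For λ=-3: eigenvector (1,1,1).
For λ=3: eigenvector (-2,-3,-3).
For λ=-2: eigenvector (-1,0,1).
General solution: K_1e^(-3t)(1,1,1) + K_2e^(3t)(-2,-3,-3) + K_3e^(-2t)(-1,0,1).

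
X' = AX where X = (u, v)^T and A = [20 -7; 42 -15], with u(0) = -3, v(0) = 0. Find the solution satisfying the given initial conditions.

Coefficient matrix A = [[20, -7], [42, -15]].
Characteristic polynomial det(A - λI) = λ^2 - 5λ - 6 = 0.
Eigenvalues λ = 6, -1.
For λ=6: (A-λI) row 1 is [14, -7], so an eigenvector is (-1, -2).
For λ=-1: (A-λI) row 1 is [21, -7], so an eigenvector is (1, 3).
General solution: K_1e^(6t)(-1,-2) + K_2e^(-t)(1,3).
Applying u(0)=-3, v(0)=0 gives K_1=9, K_2=6.

u(t) = -9e^(6t) + 6e^(-t), v(t) = -18e^(6t) + 18e^(-t)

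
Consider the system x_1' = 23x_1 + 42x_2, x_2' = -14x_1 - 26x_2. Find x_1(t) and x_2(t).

Coefficient matrix A = [[23, 42], [-14, -26]].
Characteristic polynomial det(A - λI) = λ^2 + 3λ - 10 = 0.
Eigenvalues λ = 2, -5.
For λ=2: (A-λI) row 1 is [21, 42], so an eigenvector is (2, -1).
For λ=-5: (A-λI) row 1 is [28, 42], so an eigenvector is (3, -2).
General solution: C_1e^(2t)(2,-1) + C_2e^(-5t)(3,-2).

x_1(t) = 2C_1e^(2t) + 3C_2e^(-5t), x_2(t) = -C_1e^(2t) - 2C_2e^(-5t)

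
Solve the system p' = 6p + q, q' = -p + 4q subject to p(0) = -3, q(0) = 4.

Coefficient matrix A = [[6, 1], [-1, 4]].
Characteristic polynomial det(A - λI) = λ^2 - 10λ + 25 = 0.
Single eigenvalue λ = 5 with algebraic multiplicity 2.
Eigenvector v = (1,-1); generalized eigenvector w with (A-λI)w=v is (-2,3).
General solution: e^(5t)[c_1·v + c_2·(t·v + w)].
Applying p(0)=-3, q(0)=4 gives c_1=-1, c_2=1.

p(t) = te^(5t) - 3e^(5t), q(t) = -te^(5t) + 4e^(5t)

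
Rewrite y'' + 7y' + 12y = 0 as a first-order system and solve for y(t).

Let x_1 = y, x_2 = y'. Then x_1' = x_2 and x_2' = -12x_1 - 7x_2.
A = [[0,1],[-12,-7]]; det(A-λI) = λ^2 + 7λ + 12.
Eigenvalues λ = -3, -4 with eigenvectors (1,-3), (1,-4).

y(t) = c_1e^(-3t) + c_2e^(-4t)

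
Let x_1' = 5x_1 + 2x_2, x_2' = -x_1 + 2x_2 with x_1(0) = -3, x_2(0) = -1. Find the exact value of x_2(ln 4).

A = [[5,2],[-1,2]]; eigenvalues λ = 4, 3.
Eigenvectors: (2,-1) for λ=4, (-1,1) for λ=3.
From the initial condition, c_1 = -4, c_2 = -5.
x_2(ln 4) = (-4)(4^4)(-1) + (-5)(4^3)(1) = 704.

704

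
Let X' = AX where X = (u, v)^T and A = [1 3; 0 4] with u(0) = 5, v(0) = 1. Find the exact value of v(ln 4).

A = [[1,3],[0,4]]; eigenvalues λ = 4, 1.
Eigenvectors: (1,1) for λ=4, (-1,0) for λ=1.
From the initial condition, c_1 = 1, c_2 = -4.
v(ln 4) = (1)(4^4)(1) + (-4)(4^1)(0) = 256.

256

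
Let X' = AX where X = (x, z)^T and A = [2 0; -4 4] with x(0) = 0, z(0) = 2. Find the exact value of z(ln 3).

162

A = [[2,0],[-4,4]]; eigenvalues λ = 4, 2.
Eigenvectors: (0,1) for λ=4, (1,2) for λ=2.
From the initial condition, c_1 = 2, c_2 = 0.
z(ln 3) = (2)(3^4)(1) + (0)(3^2)(2) = 162.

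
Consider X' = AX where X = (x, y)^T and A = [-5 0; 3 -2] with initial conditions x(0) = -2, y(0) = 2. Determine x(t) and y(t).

Coefficient matrix A = [[-5, 0], [3, -2]].
Characteristic polynomial det(A - λI) = λ^2 + 7λ + 10 = 0.
Eigenvalues λ = -5, -2.
For λ=-5: (A-λI) row 2 is [3, 3], so an eigenvector is (1, -1).
For λ=-2: (A-λI) row 1 is [-3, 0], so an eigenvector is (0, 1).
General solution: K_1e^(-5t)(1,-1) + K_2e^(-2t)(0,1).
Applying x(0)=-2, y(0)=2 gives K_1=-2, K_2=0.

x(t) = -2e^(-5t), y(t) = 2e^(-5t)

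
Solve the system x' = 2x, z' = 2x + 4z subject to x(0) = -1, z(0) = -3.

x(t) = -e^(2t), z(t) = -4e^(4t) + e^(2t)

Coefficient matrix A = [[2, 0], [2, 4]].
Characteristic polynomial det(A - λI) = λ^2 - 6λ + 8 = 0.
Eigenvalues λ = 2, 4.
For λ=2: (A-λI) row 2 is [2, 2], so an eigenvector is (-1, 1).
For λ=4: (A-λI) row 1 is [-2, 0], so an eigenvector is (0, -1).
General solution: C_1e^(2t)(-1,1) + C_2e^(4t)(0,-1).
Applying x(0)=-1, z(0)=-3 gives C_1=1, C_2=4.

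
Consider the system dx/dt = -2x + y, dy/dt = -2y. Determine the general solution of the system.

Coefficient matrix A = [[-2, 1], [0, -2]].
Characteristic polynomial det(A - λI) = λ^2 + 4λ + 4 = 0.
Single eigenvalue λ = -2 with algebraic multiplicity 2.
Eigenvector v = (-1,0); generalized eigenvector w with (A-λI)w=v is (-3,-1).
General solution: e^(-2t)[K_1·v + K_2·(t·v + w)].

x(t) = -K_1e^(-2t) - K_2te^(-2t) - 3K_2e^(-2t), y(t) = -K_2e^(-2t)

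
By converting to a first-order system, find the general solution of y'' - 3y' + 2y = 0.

y(t) = c_1e^(2t) + c_2e^(t)

Let x_1 = y, x_2 = y'. Then x_1' = x_2 and x_2' = -2x_1 + 3x_2.
A = [[0,1],[-2,3]]; det(A-λI) = λ^2 - 3λ + 2.
Eigenvalues λ = 2, 1 with eigenvectors (1,2), (1,1).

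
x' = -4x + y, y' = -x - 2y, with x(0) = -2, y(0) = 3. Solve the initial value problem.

x(t) = 5te^(-3t) - 2e^(-3t), y(t) = 5te^(-3t) + 3e^(-3t)

Coefficient matrix A = [[-4, 1], [-1, -2]].
Characteristic polynomial det(A - λI) = λ^2 + 6λ + 9 = 0.
Single eigenvalue λ = -3 with algebraic multiplicity 2.
Eigenvector v = (-1,-1); generalized eigenvector w with (A-λI)w=v is (-2,-3).
General solution: e^(-3t)[K_1·v + K_2·(t·v + w)].
Applying x(0)=-2, y(0)=3 gives K_1=12, K_2=-5.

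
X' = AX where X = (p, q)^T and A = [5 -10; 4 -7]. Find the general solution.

p(t) = 2c_1e^(-t)sin(2t) - c_1e^(-t)cos(2t) - c_2e^(-t)sin(2t) - 2c_2e^(-t)cos(2t), q(t) = c_1e^(-t)sin(2t) - c_1e^(-t)cos(2t) - c_2e^(-t)sin(2t) - c_2e^(-t)cos(2t)

Coefficient matrix A = [[5, -10], [4, -7]].
Characteristic polynomial det(A - λI) = λ^2 + 2λ + 5 = 0.
Eigenvalues λ = -1 ± 2i (complex conjugate pair).
For λ=-1+2i: an eigenvector is (-1,-1) - i(2,1) = (-1 - 2i, -1 - i).
A real fundamental pair from Re and Im of e^((-1+2i)t)v: X_1 = e^(-t)(cos(2t)·(-1,-1) + sin(2t)·(2,1)), X_2 = e^(-t)(sin(2t)·(-1,-1) - cos(2t)·(2,1)).
General solution: c_1X_1 + c_2X_2.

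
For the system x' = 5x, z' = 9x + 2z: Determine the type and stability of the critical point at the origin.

unstable node

A = [[5,0],[9,2]]; det(A-λI) = λ^2 - 7λ + 10.
λ = 5, 2: both positive.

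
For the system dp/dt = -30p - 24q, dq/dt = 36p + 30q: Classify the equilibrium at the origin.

A = [[-30,-24],[36,30]]; det(A-λI) = λ^2 - 36.
λ = 6, -6: opposite signs.

saddle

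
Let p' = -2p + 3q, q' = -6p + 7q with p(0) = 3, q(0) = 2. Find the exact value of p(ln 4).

-240

A = [[-2,3],[-6,7]]; eigenvalues λ = 1, 4.
Eigenvectors: (-1,-1) for λ=1, (-1,-2) for λ=4.
From the initial condition, c_1 = -4, c_2 = 1.
p(ln 4) = (-4)(4^1)(-1) + (1)(4^4)(-1) = -240.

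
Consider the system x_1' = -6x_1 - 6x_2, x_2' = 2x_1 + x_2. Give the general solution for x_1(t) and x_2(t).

x_1(t) = -3K_1e^(-2t) + 2K_2e^(-3t), x_2(t) = 2K_1e^(-2t) - K_2e^(-3t)

Coefficient matrix A = [[-6, -6], [2, 1]].
Characteristic polynomial det(A - λI) = λ^2 + 5λ + 6 = 0.
Eigenvalues λ = -2, -3.
For λ=-2: (A-λI) row 1 is [-4, -6], so an eigenvector is (-3, 2).
For λ=-3: (A-λI) row 1 is [-3, -6], so an eigenvector is (2, -1).
General solution: K_1e^(-2t)(-3,2) + K_2e^(-3t)(2,-1).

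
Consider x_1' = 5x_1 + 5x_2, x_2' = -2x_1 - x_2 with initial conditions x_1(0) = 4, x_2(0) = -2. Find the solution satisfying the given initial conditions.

x_1(t) = 2e^(2t)sin(t) + 4e^(2t)cos(t), x_2(t) = -2e^(2t)sin(t) - 2e^(2t)cos(t)

Coefficient matrix A = [[5, 5], [-2, -1]].
Characteristic polynomial det(A - λI) = λ^2 - 4λ + 5 = 0.
Eigenvalues λ = 2 ± i (complex conjugate pair).
For λ=2+i: an eigenvector is (-2,1) - i(-1,1) = (-2 + i, 1 - i).
A real fundamental pair from Re and Im of e^((2+i)t)v: X_1 = e^(2t)(cos(t)·(-2,1) + sin(t)·(-1,1)), X_2 = e^(2t)(sin(t)·(-2,1) - cos(t)·(-1,1)).
General solution: C_1X_1 + C_2X_2.
Applying x_1(0)=4, x_2(0)=-2 gives C_1=-2, C_2=0.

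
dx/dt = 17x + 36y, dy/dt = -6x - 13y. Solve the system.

Coefficient matrix A = [[17, 36], [-6, -13]].
Characteristic polynomial det(A - λI) = λ^2 - 4λ - 5 = 0.
Eigenvalues λ = 5, -1.
For λ=5: (A-λI) row 1 is [12, 36], so an eigenvector is (-3, 1).
For λ=-1: (A-λI) row 1 is [18, 36], so an eigenvector is (-2, 1).
General solution: c_1e^(5t)(-3,1) + c_2e^(-t)(-2,1).

x(t) = -3c_1e^(5t) - 2c_2e^(-t), y(t) = c_1e^(5t) + c_2e^(-t)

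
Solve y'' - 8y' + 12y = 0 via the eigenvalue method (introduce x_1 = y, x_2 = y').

Let x_1 = y, x_2 = y'. Then x_1' = x_2 and x_2' = -12x_1 + 8x_2.
A = [[0,1],[-12,8]]; det(A-λI) = λ^2 - 8λ + 12.
Eigenvalues λ = 6, 2 with eigenvectors (1,6), (1,2).

y(t) = C_1e^(6t) + C_2e^(2t)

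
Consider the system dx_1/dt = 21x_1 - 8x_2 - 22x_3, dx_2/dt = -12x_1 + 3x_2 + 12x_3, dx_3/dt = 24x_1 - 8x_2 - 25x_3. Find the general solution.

x_1(t) = -3C_1e^(-3t) - 2C_2e^(3t) + C_3e^(-t), x_2(t) = 2C_1e^(-3t) + C_2e^(3t), x_3(t) = -4C_1e^(-3t) - 2C_2e^(3t) + C_3e^(-t)

Coefficient matrix A = [[21, -8, -22], [-12, 3, 12], [24, -8, -25]].
det(A - λI) = 0 gives eigenvalues λ = -3, 3, -1.
For λ=-3: eigenvector (-3,2,-4).
For λ=3: eigenvector (-2,1,-2).
For λ=-1: eigenvector (1,0,1).
General solution: C_1e^(-3t)(-3,2,-4) + C_2e^(3t)(-2,1,-2) + C_3e^(-t)(1,0,1).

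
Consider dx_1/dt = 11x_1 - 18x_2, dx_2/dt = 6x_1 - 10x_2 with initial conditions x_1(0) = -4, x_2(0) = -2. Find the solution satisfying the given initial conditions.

x_1(t) = -4e^(2t), x_2(t) = -2e^(2t)

Coefficient matrix A = [[11, -18], [6, -10]].
Characteristic polynomial det(A - λI) = λ^2 - λ - 2 = 0.
Eigenvalues λ = 2, -1.
For λ=2: (A-λI) row 1 is [9, -18], so an eigenvector is (-2, -1).
For λ=-1: (A-λI) row 1 is [12, -18], so an eigenvector is (-3, -2).
General solution: c_1e^(2t)(-2,-1) + c_2e^(-t)(-3,-2).
Applying x_1(0)=-4, x_2(0)=-2 gives c_1=2, c_2=0.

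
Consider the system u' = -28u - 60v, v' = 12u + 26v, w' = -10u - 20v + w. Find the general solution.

u(t) = -2c_1e^(2t) + 5c_2e^(-4t), v(t) = c_1e^(2t) - 2c_2e^(-4t), w(t) = 2c_2e^(-4t) + c_3e^(t)

Coefficient matrix A = [[-28, -60, 0], [12, 26, 0], [-10, -20, 1]].
det(A - λI) = 0 gives eigenvalues λ = 2, -4, 1.
For λ=2: eigenvector (-2,1,0).
For λ=-4: eigenvector (5,-2,2).
For λ=1: eigenvector (0,0,1).
General solution: c_1e^(2t)(-2,1,0) + c_2e^(-4t)(5,-2,2) + c_3e^(t)(0,0,1).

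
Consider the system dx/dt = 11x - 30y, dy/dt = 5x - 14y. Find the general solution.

Coefficient matrix A = [[11, -30], [5, -14]].
Characteristic polynomial det(A - λI) = λ^2 + 3λ - 4 = 0.
Eigenvalues λ = 1, -4.
For λ=1: (A-λI) row 1 is [10, -30], so an eigenvector is (-3, -1).
For λ=-4: (A-λI) row 1 is [15, -30], so an eigenvector is (-2, -1).
General solution: K_1e^(t)(-3,-1) + K_2e^(-4t)(-2,-1).

x(t) = -3K_1e^(t) - 2K_2e^(-4t), y(t) = -K_1e^(t) - K_2e^(-4t)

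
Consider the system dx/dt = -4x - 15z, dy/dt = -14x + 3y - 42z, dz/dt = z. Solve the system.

Coefficient matrix A = [[-4, 0, -15], [-14, 3, -42], [0, 0, 1]].
det(A - λI) = 0 gives eigenvalues λ = 1, 3, -4.
For λ=1: eigenvector (3,0,-1).
For λ=3: eigenvector (0,1,0).
For λ=-4: eigenvector (1,2,0).
General solution: C_1e^(t)(3,0,-1) + C_2e^(3t)(0,1,0) + C_3e^(-4t)(1,2,0).

x(t) = 3C_1e^(t) + C_3e^(-4t), y(t) = C_2e^(3t) + 2C_3e^(-4t), z(t) = -C_1e^(t)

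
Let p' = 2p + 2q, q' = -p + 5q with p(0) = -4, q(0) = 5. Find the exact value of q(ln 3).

A = [[2,2],[-1,5]]; eigenvalues λ = 4, 3.
Eigenvectors: (1,1) for λ=4, (2,1) for λ=3.
From the initial condition, c_1 = 14, c_2 = -9.
q(ln 3) = (14)(3^4)(1) + (-9)(3^3)(1) = 891.

891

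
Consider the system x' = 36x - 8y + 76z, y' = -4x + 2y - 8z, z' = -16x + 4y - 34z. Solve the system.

x(t) = 9C_1e^(4t) - 2C_2e^(-2t) - 2C_3e^(2t), y(t) = -2C_1e^(4t) + C_3e^(2t), z(t) = -4C_1e^(4t) + C_2e^(-2t) + C_3e^(2t)

Coefficient matrix A = [[36, -8, 76], [-4, 2, -8], [-16, 4, -34]].
det(A - λI) = 0 gives eigenvalues λ = 4, -2, 2.
For λ=4: eigenvector (9,-2,-4).
For λ=-2: eigenvector (-2,0,1).
For λ=2: eigenvector (-2,1,1).
General solution: C_1e^(4t)(9,-2,-4) + C_2e^(-2t)(-2,0,1) + C_3e^(2t)(-2,1,1).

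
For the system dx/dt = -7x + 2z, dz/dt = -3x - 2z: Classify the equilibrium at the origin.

A = [[-7,2],[-3,-2]]; det(A-λI) = λ^2 + 9λ + 20.
λ = -4, -5: both negative.

stable node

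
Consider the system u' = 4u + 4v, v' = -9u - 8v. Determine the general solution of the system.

Coefficient matrix A = [[4, 4], [-9, -8]].
Characteristic polynomial det(A - λI) = λ^2 + 4λ + 4 = 0.
Single eigenvalue λ = -2 with algebraic multiplicity 2.
Eigenvector v = (2,-3); generalized eigenvector w with (A-λI)w=v is (-1,2).
General solution: e^(-2t)[C_1·v + C_2·(t·v + w)].

u(t) = 2C_1e^(-2t) + 2C_2te^(-2t) - C_2e^(-2t), v(t) = -3C_1e^(-2t) - 3C_2te^(-2t) + 2C_2e^(-2t)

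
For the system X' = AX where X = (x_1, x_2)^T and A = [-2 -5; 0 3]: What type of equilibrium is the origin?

saddle

A = [[-2,-5],[0,3]]; det(A-λI) = λ^2 - λ - 6.
λ = 3, -2: opposite signs.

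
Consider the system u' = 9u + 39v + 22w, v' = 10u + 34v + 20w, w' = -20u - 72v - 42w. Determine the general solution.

u(t) = -C_1e^(-t) - 2C_2e^(-2t) + C_3e^(4t), v(t) = -2C_1e^(-t) + C_3e^(4t), w(t) = 4C_1e^(-t) + C_2e^(-2t) - 2C_3e^(4t)

Coefficient matrix A = [[9, 39, 22], [10, 34, 20], [-20, -72, -42]].
det(A - λI) = 0 gives eigenvalues λ = -1, -2, 4.
For λ=-1: eigenvector (-1,-2,4).
For λ=-2: eigenvector (-2,0,1).
For λ=4: eigenvector (1,1,-2).
General solution: C_1e^(-t)(-1,-2,4) + C_2e^(-2t)(-2,0,1) + C_3e^(4t)(1,1,-2).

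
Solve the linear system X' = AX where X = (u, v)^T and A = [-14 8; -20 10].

u(t) = -C_1e^(-2t)sin(4t) - C_1e^(-2t)cos(4t) - C_2e^(-2t)sin(4t) + C_2e^(-2t)cos(4t), v(t) = -C_1e^(-2t)sin(4t) - 2C_1e^(-2t)cos(4t) - 2C_2e^(-2t)sin(4t) + C_2e^(-2t)cos(4t)

Coefficient matrix A = [[-14, 8], [-20, 10]].
Characteristic polynomial det(A - λI) = λ^2 + 4λ + 20 = 0.
Eigenvalues λ = -2 ± 4i (complex conjugate pair).
For λ=-2+4i: an eigenvector is (-1,-2) - i(-1,-1) = (-1 + i, -2 + i).
A real fundamental pair from Re and Im of e^((-2+4i)t)v: X_1 = e^(-2t)(cos(4t)·(-1,-2) + sin(4t)·(-1,-1)), X_2 = e^(-2t)(sin(4t)·(-1,-2) - cos(4t)·(-1,-1)).
General solution: C_1X_1 + C_2X_2.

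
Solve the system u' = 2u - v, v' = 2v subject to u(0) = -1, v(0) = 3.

u(t) = -3te^(2t) - e^(2t), v(t) = 3e^(2t)

Coefficient matrix A = [[2, -1], [0, 2]].
Characteristic polynomial det(A - λI) = λ^2 - 4λ + 4 = 0.
Single eigenvalue λ = 2 with algebraic multiplicity 2.
Eigenvector v = (1,0); generalized eigenvector w with (A-λI)w=v is (-2,-1).
General solution: e^(2t)[K_1·v + K_2·(t·v + w)].
Applying u(0)=-1, v(0)=3 gives K_1=-7, K_2=-3.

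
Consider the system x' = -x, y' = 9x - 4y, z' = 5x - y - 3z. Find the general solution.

x(t) = C_2e^(-t), y(t) = -C_1e^(-4t) + 3C_2e^(-t), z(t) = -C_1e^(-4t) + C_2e^(-t) + C_3e^(-3t)

Coefficient matrix A = [[-1, 0, 0], [9, -4, 0], [5, -1, -3]].
det(A - λI) = 0 gives eigenvalues λ = -4, -1, -3.
For λ=-4: eigenvector (0,-1,-1).
For λ=-1: eigenvector (1,3,1).
For λ=-3: eigenvector (0,0,1).
General solution: C_1e^(-4t)(0,-1,-1) + C_2e^(-t)(1,3,1) + C_3e^(-3t)(0,0,1).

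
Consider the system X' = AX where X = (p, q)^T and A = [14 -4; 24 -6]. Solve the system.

Coefficient matrix A = [[14, -4], [24, -6]].
Characteristic polynomial det(A - λI) = λ^2 - 8λ + 12 = 0.
Eigenvalues λ = 6, 2.
For λ=6: (A-λI) row 1 is [8, -4], so an eigenvector is (-1, -2).
For λ=2: (A-λI) row 1 is [12, -4], so an eigenvector is (-1, -3).
General solution: C_1e^(6t)(-1,-2) + C_2e^(2t)(-1,-3).

p(t) = -C_1e^(6t) - C_2e^(2t), q(t) = -2C_1e^(6t) - 3C_2e^(2t)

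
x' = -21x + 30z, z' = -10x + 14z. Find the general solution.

x(t) = -3C_1e^(-t) + 2C_2e^(-6t), z(t) = -2C_1e^(-t) + C_2e^(-6t)

Coefficient matrix A = [[-21, 30], [-10, 14]].
Characteristic polynomial det(A - λI) = λ^2 + 7λ + 6 = 0.
Eigenvalues λ = -1, -6.
For λ=-1: (A-λI) row 1 is [-20, 30], so an eigenvector is (-3, -2).
For λ=-6: (A-λI) row 1 is [-15, 30], so an eigenvector is (2, 1).
General solution: C_1e^(-t)(-3,-2) + C_2e^(-6t)(2,1).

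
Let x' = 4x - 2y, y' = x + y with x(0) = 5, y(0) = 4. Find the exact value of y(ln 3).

A = [[4,-2],[1,1]]; eigenvalues λ = 2, 3.
Eigenvectors: (-1,-1) for λ=2, (2,1) for λ=3.
From the initial condition, c_1 = -3, c_2 = 1.
y(ln 3) = (-3)(3^2)(-1) + (1)(3^3)(1) = 54.

54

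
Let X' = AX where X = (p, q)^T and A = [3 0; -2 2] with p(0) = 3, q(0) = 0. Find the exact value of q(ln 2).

-24

A = [[3,0],[-2,2]]; eigenvalues λ = 2, 3.
Eigenvectors: (0,-1) for λ=2, (-1,2) for λ=3.
From the initial condition, c_1 = -6, c_2 = -3.
q(ln 2) = (-6)(2^2)(-1) + (-3)(2^3)(2) = -24.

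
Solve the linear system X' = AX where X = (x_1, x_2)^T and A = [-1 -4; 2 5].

x_1(t) = 2K_1e^(t) - K_2e^(3t), x_2(t) = -K_1e^(t) + K_2e^(3t)

Coefficient matrix A = [[-1, -4], [2, 5]].
Characteristic polynomial det(A - λI) = λ^2 - 4λ + 3 = 0.
Eigenvalues λ = 1, 3.
For λ=1: (A-λI) row 1 is [-2, -4], so an eigenvector is (2, -1).
For λ=3: (A-λI) row 1 is [-4, -4], so an eigenvector is (-1, 1).
General solution: K_1e^(t)(2,-1) + K_2e^(3t)(-1,1).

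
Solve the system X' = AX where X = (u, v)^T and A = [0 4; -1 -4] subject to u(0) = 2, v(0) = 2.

u(t) = 12te^(-2t) + 2e^(-2t), v(t) = -6te^(-2t) + 2e^(-2t)

Coefficient matrix A = [[0, 4], [-1, -4]].
Characteristic polynomial det(A - λI) = λ^2 + 4λ + 4 = 0.
Single eigenvalue λ = -2 with algebraic multiplicity 2.
Eigenvector v = (-2,1); generalized eigenvector w with (A-λI)w=v is (-3,1).
General solution: e^(-2t)[C_1·v + C_2·(t·v + w)].
Applying u(0)=2, v(0)=2 gives C_1=8, C_2=-6.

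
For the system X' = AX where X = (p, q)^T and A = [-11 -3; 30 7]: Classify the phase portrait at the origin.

A = [[-11,-3],[30,7]]; det(A-λI) = λ^2 + 4λ + 13.
λ = -2 ± 3i: negative real part.

stable spiral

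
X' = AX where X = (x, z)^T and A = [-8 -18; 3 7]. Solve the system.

Coefficient matrix A = [[-8, -18], [3, 7]].
Characteristic polynomial det(A - λI) = λ^2 + λ - 2 = 0.
Eigenvalues λ = -2, 1.
For λ=-2: (A-λI) row 1 is [-6, -18], so an eigenvector is (3, -1).
For λ=1: (A-λI) row 1 is [-9, -18], so an eigenvector is (-2, 1).
General solution: c_1e^(-2t)(3,-1) + c_2e^(t)(-2,1).

x(t) = 3c_1e^(-2t) - 2c_2e^(t), z(t) = -c_1e^(-2t) + c_2e^(t)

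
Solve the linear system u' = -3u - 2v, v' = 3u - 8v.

u(t) = c_1e^(-5t) + 2c_2e^(-6t), v(t) = c_1e^(-5t) + 3c_2e^(-6t)

Coefficient matrix A = [[-3, -2], [3, -8]].
Characteristic polynomial det(A - λI) = λ^2 + 11λ + 30 = 0.
Eigenvalues λ = -5, -6.
For λ=-5: (A-λI) row 1 is [2, -2], so an eigenvector is (1, 1).
For λ=-6: (A-λI) row 1 is [3, -2], so an eigenvector is (2, 3).
General solution: c_1e^(-5t)(1,1) + c_2e^(-6t)(2,3).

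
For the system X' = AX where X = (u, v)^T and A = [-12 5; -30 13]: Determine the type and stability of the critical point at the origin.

saddle

A = [[-12,5],[-30,13]]; det(A-λI) = λ^2 - λ - 6.
λ = 3, -2: opposite signs.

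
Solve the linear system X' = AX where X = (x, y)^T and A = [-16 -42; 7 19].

x(t) = -3C_1e^(-2t) - 2C_2e^(5t), y(t) = C_1e^(-2t) + C_2e^(5t)

Coefficient matrix A = [[-16, -42], [7, 19]].
Characteristic polynomial det(A - λI) = λ^2 - 3λ - 10 = 0.
Eigenvalues λ = -2, 5.
For λ=-2: (A-λI) row 1 is [-14, -42], so an eigenvector is (-3, 1).
For λ=5: (A-λI) row 1 is [-21, -42], so an eigenvector is (-2, 1).
General solution: C_1e^(-2t)(-3,1) + C_2e^(5t)(-2,1).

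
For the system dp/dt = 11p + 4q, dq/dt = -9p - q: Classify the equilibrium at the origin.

A = [[11,4],[-9,-1]]; det(A-λI) = λ^2 - 10λ + 25.
repeated λ = 5 with a single eigenvector.

unstable improper node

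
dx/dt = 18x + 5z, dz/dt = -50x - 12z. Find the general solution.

Coefficient matrix A = [[18, 5], [-50, -12]].
Characteristic polynomial det(A - λI) = λ^2 - 6λ + 34 = 0.
Eigenvalues λ = 3 ± 5i (complex conjugate pair).
For λ=3+5i: an eigenvector is (-1,3) - i(0,1) = (-1, 3 - i).
A real fundamental pair from Re and Im of e^((3+5i)t)v: X_1 = e^(3t)(cos(5t)·(-1,3) + sin(5t)·(0,1)), X_2 = e^(3t)(sin(5t)·(-1,3) - cos(5t)·(0,1)).
General solution: K_1X_1 + K_2X_2.

x(t) = -K_1e^(3t)cos(5t) - K_2e^(3t)sin(5t), z(t) = K_1e^(3t)sin(5t) + 3K_1e^(3t)cos(5t) + 3K_2e^(3t)sin(5t) - K_2e^(3t)cos(5t)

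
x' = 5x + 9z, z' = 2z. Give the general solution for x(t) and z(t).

Coefficient matrix A = [[5, 9], [0, 2]].
Characteristic polynomial det(A - λI) = λ^2 - 7λ + 10 = 0.
Eigenvalues λ = 2, 5.
For λ=2: (A-λI) row 1 is [3, 9], so an eigenvector is (3, -1).
For λ=5: (A-λI) row 1 is [0, 9], so an eigenvector is (-1, 0).
General solution: C_1e^(2t)(3,-1) + C_2e^(5t)(-1,0).

x(t) = 3C_1e^(2t) - C_2e^(5t), z(t) = -C_1e^(2t)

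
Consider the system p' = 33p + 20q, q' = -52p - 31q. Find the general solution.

Coefficient matrix A = [[33, 20], [-52, -31]].
Characteristic polynomial det(A - λI) = λ^2 - 2λ + 17 = 0.
Eigenvalues λ = 1 ± 4i (complex conjugate pair).
For λ=1+4i: an eigenvector is (-1,2) - i(2,-3) = (-1 - 2i, 2 + 3i).
A real fundamental pair from Re and Im of e^((1+4i)t)v: X_1 = e^(t)(cos(4t)·(-1,2) + sin(4t)·(2,-3)), X_2 = e^(t)(sin(4t)·(-1,2) - cos(4t)·(2,-3)).
General solution: C_1X_1 + C_2X_2.

p(t) = 2C_1e^(t)sin(4t) - C_1e^(t)cos(4t) - C_2e^(t)sin(4t) - 2C_2e^(t)cos(4t), q(t) = -3C_1e^(t)sin(4t) + 2C_1e^(t)cos(4t) + 2C_2e^(t)sin(4t) + 3C_2e^(t)cos(4t)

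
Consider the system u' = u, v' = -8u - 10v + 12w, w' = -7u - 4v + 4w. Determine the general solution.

u(t) = C_2e^(t), v(t) = -3C_1e^(-2t) - 4C_2e^(t) + 2C_3e^(-4t), w(t) = -2C_1e^(-2t) - 3C_2e^(t) + C_3e^(-4t)

Coefficient matrix A = [[1, 0, 0], [-8, -10, 12], [-7, -4, 4]].
det(A - λI) = 0 gives eigenvalues λ = -2, 1, -4.
For λ=-2: eigenvector (0,-3,-2).
For λ=1: eigenvector (1,-4,-3).
For λ=-4: eigenvector (0,2,1).
General solution: C_1e^(-2t)(0,-3,-2) + C_2e^(t)(1,-4,-3) + C_3e^(-4t)(0,2,1).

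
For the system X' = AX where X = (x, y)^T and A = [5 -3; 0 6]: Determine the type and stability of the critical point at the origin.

A = [[5,-3],[0,6]]; det(A-λI) = λ^2 - 11λ + 30.
λ = 5, 6: both positive.

unstable node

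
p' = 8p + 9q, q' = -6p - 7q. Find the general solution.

p(t) = -c_1e^(-t) + 3c_2e^(2t), q(t) = c_1e^(-t) - 2c_2e^(2t)

Coefficient matrix A = [[8, 9], [-6, -7]].
Characteristic polynomial det(A - λI) = λ^2 - λ - 2 = 0.
Eigenvalues λ = -1, 2.
For λ=-1: (A-λI) row 1 is [9, 9], so an eigenvector is (-1, 1).
For λ=2: (A-λI) row 1 is [6, 9], so an eigenvector is (3, -2).
General solution: c_1e^(-t)(-1,1) + c_2e^(2t)(3,-2).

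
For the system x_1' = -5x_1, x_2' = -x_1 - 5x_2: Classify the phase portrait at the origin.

stable improper node

A = [[-5,0],[-1,-5]]; det(A-λI) = λ^2 + 10λ + 25.
repeated λ = -5 with a single eigenvector.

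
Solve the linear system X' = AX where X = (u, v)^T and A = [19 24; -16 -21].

u(t) = 3C_1e^(3t) - C_2e^(-5t), v(t) = -2C_1e^(3t) + C_2e^(-5t)

Coefficient matrix A = [[19, 24], [-16, -21]].
Characteristic polynomial det(A - λI) = λ^2 + 2λ - 15 = 0.
Eigenvalues λ = 3, -5.
For λ=3: (A-λI) row 1 is [16, 24], so an eigenvector is (3, -2).
For λ=-5: (A-λI) row 1 is [24, 24], so an eigenvector is (-1, 1).
General solution: C_1e^(3t)(3,-2) + C_2e^(-5t)(-1,1).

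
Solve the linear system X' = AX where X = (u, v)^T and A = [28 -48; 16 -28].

Coefficient matrix A = [[28, -48], [16, -28]].
Characteristic polynomial det(A - λI) = λ^2 - 16 = 0.
Eigenvalues λ = -4, 4.
For λ=-4: (A-λI) row 1 is [32, -48], so an eigenvector is (-3, -2).
For λ=4: (A-λI) row 1 is [24, -48], so an eigenvector is (2, 1).
General solution: C_1e^(-4t)(-3,-2) + C_2e^(4t)(2,1).

u(t) = -3C_1e^(-4t) + 2C_2e^(4t), v(t) = -2C_1e^(-4t) + C_2e^(4t)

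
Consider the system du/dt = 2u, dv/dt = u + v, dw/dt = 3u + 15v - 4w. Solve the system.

u(t) = c_2e^(2t), v(t) = c_2e^(2t) + c_3e^(t), w(t) = -c_1e^(-4t) + 3c_2e^(2t) + 3c_3e^(t)

Coefficient matrix A = [[2, 0, 0], [1, 1, 0], [3, 15, -4]].
det(A - λI) = 0 gives eigenvalues λ = -4, 2, 1.
For λ=-4: eigenvector (0,0,-1).
For λ=2: eigenvector (1,1,3).
For λ=1: eigenvector (0,1,3).
General solution: c_1e^(-4t)(0,0,-1) + c_2e^(2t)(1,1,3) + c_3e^(t)(0,1,3).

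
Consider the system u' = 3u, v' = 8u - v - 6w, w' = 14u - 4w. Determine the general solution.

Coefficient matrix A = [[3, 0, 0], [8, -1, -6], [14, 0, -4]].
det(A - λI) = 0 gives eigenvalues λ = -1, 3, -4.
For λ=-1: eigenvector (0,1,0).
For λ=3: eigenvector (1,-1,2).
For λ=-4: eigenvector (0,2,1).
General solution: K_1e^(-t)(0,1,0) + K_2e^(3t)(1,-1,2) + K_3e^(-4t)(0,2,1).

u(t) = K_2e^(3t), v(t) = K_1e^(-t) - K_2e^(3t) + 2K_3e^(-4t), w(t) = 2K_2e^(3t) + K_3e^(-4t)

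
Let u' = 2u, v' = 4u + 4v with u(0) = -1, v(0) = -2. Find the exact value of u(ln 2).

-4

A = [[2,0],[4,4]]; eigenvalues λ = 4, 2.
Eigenvectors: (0,-1) for λ=4, (1,-2) for λ=2.
From the initial condition, c_1 = 4, c_2 = -1.
u(ln 2) = (4)(2^4)(0) + (-1)(2^2)(1) = -4.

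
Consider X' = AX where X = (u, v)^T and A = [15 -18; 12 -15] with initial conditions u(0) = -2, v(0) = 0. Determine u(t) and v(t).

Coefficient matrix A = [[15, -18], [12, -15]].
Characteristic polynomial det(A - λI) = λ^2 - 9 = 0.
Eigenvalues λ = 3, -3.
For λ=3: (A-λI) row 1 is [12, -18], so an eigenvector is (3, 2).
For λ=-3: (A-λI) row 1 is [18, -18], so an eigenvector is (1, 1).
General solution: C_1e^(3t)(3,2) + C_2e^(-3t)(1,1).
Applying u(0)=-2, v(0)=0 gives C_1=-2, C_2=4.

u(t) = -6e^(3t) + 4e^(-3t), v(t) = -4e^(3t) + 4e^(-3t)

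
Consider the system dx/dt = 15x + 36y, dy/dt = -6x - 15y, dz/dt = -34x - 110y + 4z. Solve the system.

Coefficient matrix A = [[15, 36, 0], [-6, -15, 0], [-34, -110, 4]].
det(A - λI) = 0 gives eigenvalues λ = 3, 4, -3.
For λ=3: eigenvector (3,-1,-8).
For λ=4: eigenvector (0,0,1).
For λ=-3: eigenvector (-2,1,6).
General solution: K_1e^(3t)(3,-1,-8) + K_2e^(4t)(0,0,1) + K_3e^(-3t)(-2,1,6).

x(t) = 3K_1e^(3t) - 2K_3e^(-3t), y(t) = -K_1e^(3t) + K_3e^(-3t), z(t) = -8K_1e^(3t) + K_2e^(4t) + 6K_3e^(-3t)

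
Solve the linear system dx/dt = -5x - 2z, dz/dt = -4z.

Coefficient matrix A = [[-5, -2], [0, -4]].
Characteristic polynomial det(A - λI) = λ^2 + 9λ + 20 = 0.
Eigenvalues λ = -5, -4.
For λ=-5: (A-λI) row 1 is [0, -2], so an eigenvector is (1, 0).
For λ=-4: (A-λI) row 1 is [-1, -2], so an eigenvector is (-2, 1).
General solution: C_1e^(-5t)(1,0) + C_2e^(-4t)(-2,1).

x(t) = C_1e^(-5t) - 2C_2e^(-4t), z(t) = C_2e^(-4t)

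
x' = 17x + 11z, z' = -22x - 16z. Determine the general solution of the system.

x(t) = -C_1e^(6t) + C_2e^(-5t), z(t) = C_1e^(6t) - 2C_2e^(-5t)

Coefficient matrix A = [[17, 11], [-22, -16]].
Characteristic polynomial det(A - λI) = λ^2 - λ - 30 = 0.
Eigenvalues λ = 6, -5.
For λ=6: (A-λI) row 1 is [11, 11], so an eigenvector is (-1, 1).
For λ=-5: (A-λI) row 1 is [22, 11], so an eigenvector is (1, -2).
General solution: C_1e^(6t)(-1,1) + C_2e^(-5t)(1,-2).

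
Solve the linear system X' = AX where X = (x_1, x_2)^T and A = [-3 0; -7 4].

Coefficient matrix A = [[-3, 0], [-7, 4]].
Characteristic polynomial det(A - λI) = λ^2 - λ - 12 = 0.
Eigenvalues λ = 4, -3.
For λ=4: (A-λI) row 1 is [-7, 0], so an eigenvector is (0, -1).
For λ=-3: (A-λI) row 2 is [-7, 7], so an eigenvector is (1, 1).
General solution: c_1e^(4t)(0,-1) + c_2e^(-3t)(1,1).

x_1(t) = c_2e^(-3t), x_2(t) = -c_1e^(4t) + c_2e^(-3t)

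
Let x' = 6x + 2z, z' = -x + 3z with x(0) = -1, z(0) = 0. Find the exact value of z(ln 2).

16

A = [[6,2],[-1,3]]; eigenvalues λ = 5, 4.
Eigenvectors: (-2,1) for λ=5, (1,-1) for λ=4.
From the initial condition, c_1 = 1, c_2 = 1.
z(ln 2) = (1)(2^5)(1) + (1)(2^4)(-1) = 16.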